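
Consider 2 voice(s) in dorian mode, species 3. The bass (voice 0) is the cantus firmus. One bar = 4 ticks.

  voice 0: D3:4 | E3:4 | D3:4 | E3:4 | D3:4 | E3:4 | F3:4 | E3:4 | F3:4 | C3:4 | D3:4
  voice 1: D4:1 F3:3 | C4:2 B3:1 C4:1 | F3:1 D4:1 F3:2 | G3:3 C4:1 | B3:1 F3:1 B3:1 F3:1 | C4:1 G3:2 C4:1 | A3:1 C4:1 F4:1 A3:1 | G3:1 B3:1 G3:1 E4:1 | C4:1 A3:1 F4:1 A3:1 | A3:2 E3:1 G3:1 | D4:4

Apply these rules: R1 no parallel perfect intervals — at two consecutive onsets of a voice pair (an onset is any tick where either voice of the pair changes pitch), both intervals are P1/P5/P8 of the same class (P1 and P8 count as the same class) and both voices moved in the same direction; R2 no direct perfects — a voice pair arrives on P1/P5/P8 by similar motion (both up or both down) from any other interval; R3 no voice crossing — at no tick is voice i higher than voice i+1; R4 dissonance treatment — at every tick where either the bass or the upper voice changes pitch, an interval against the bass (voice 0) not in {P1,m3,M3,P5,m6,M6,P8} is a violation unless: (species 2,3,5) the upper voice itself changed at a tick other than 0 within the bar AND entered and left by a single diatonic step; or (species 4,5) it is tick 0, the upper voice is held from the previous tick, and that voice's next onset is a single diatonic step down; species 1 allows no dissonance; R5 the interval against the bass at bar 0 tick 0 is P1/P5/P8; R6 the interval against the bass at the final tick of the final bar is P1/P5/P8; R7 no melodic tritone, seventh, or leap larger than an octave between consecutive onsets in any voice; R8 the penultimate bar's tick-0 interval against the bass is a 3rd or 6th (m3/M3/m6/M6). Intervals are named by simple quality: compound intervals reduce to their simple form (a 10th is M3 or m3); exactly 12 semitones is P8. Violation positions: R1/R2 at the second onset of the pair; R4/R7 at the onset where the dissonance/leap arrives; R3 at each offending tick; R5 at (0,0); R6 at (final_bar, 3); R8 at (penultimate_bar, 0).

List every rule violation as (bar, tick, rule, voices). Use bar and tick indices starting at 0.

bar 0: v0=D3 v1=D4 downbeat P8
bar 1: v0=E3 v1=C4 downbeat m6
bar 2: v0=D3 v1=F3 downbeat m3
bar 3: v0=E3 v1=G3 downbeat m3
bar 4: v0=D3 v1=B3 downbeat M6
bar 5: v0=E3 v1=C4 downbeat m6
bar 6: v0=F3 v1=A3 downbeat M3
bar 7: v0=E3 v1=G3 downbeat m3
bar 8: v0=F3 v1=C4 downbeat P5
bar 9: v0=C3 v1=A3 downbeat M6
bar 10: v0=D3 v1=D4 downbeat P8
  -> R7 @ bar 4 tick 1 v(1,): B3->F3 leap 6st
  -> R7 @ bar 4 tick 2 v(1,): F3->B3 leap 6st
  -> R7 @ bar 4 tick 3 v(1,): B3->F3 leap 6st
  -> R2 @ bar 10 tick 0 v(0, 1): C3/G3 P5 -> D3/D4 P8 similar

(4, 1, R7, (1,))
(4, 2, R7, (1,))
(4, 3, R7, (1,))
(10, 0, R2, (0, 1))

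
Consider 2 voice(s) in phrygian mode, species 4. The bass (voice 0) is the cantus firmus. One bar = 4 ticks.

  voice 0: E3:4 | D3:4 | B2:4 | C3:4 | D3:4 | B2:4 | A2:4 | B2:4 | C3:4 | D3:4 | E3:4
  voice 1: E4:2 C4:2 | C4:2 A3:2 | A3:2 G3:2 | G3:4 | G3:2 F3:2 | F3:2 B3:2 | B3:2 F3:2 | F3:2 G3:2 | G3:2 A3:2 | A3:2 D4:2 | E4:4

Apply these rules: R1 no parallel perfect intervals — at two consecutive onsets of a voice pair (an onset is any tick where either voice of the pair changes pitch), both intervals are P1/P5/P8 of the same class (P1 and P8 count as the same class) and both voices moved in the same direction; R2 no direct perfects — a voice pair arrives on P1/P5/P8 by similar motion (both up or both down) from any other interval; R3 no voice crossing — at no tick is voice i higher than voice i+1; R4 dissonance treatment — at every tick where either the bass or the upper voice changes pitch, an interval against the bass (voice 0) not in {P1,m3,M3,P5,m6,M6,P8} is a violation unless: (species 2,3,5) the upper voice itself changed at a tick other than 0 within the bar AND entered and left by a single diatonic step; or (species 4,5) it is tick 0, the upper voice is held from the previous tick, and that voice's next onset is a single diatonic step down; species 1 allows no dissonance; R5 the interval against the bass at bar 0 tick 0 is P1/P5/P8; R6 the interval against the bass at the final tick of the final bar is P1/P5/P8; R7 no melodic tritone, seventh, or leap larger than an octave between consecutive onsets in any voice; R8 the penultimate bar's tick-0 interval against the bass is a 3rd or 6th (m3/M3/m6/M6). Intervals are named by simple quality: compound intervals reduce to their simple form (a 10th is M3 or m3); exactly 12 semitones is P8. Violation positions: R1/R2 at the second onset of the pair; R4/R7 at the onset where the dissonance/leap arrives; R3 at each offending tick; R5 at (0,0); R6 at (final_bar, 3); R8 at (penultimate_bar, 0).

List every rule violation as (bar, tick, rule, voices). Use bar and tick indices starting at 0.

bar 0: v0=E3 v1=E4 downbeat P8
bar 1: v0=D3 v1=C4 downbeat m7
bar 2: v0=B2 v1=A3 downbeat m7
bar 3: v0=C3 v1=G3 downbeat P5
bar 4: v0=D3 v1=G3 downbeat P4
bar 5: v0=B2 v1=F3 downbeat TT
bar 6: v0=A2 v1=B3 downbeat M2
bar 7: v0=B2 v1=F3 downbeat TT
bar 8: v0=C3 v1=G3 downbeat P5
bar 9: v0=D3 v1=A3 downbeat P5
bar 10: v0=E3 v1=E4 downbeat P8
  -> R4 @ bar 1 tick 0 v(0, 1): D3/C4 m7 untreated
  -> R4 @ bar 5 tick 0 v(0, 1): B2/F3 TT untreated
  -> R7 @ bar 5 tick 2 v(1,): F3->B3 leap 6st
  -> R4 @ bar 6 tick 0 v(0, 1): A2/B3 M2 untreated
  -> R7 @ bar 6 tick 2 v(1,): B3->F3 leap 6st
  -> R4 @ bar 7 tick 0 v(0, 1): B2/F3 TT untreated
  -> R8 @ bar 9 tick 0 v(0, 1): penult P5 not 3rd/6th
  -> R1 @ bar 10 tick 0 v(0, 1): D3/D4 P8 -> E3/E4 P8 similar

(1, 0, R4, (0, 1))
(5, 0, R4, (0, 1))
(5, 2, R7, (1,))
(6, 0, R4, (0, 1))
(6, 2, R7, (1,))
(7, 0, R4, (0, 1))
(9, 0, R8, (0, 1))
(10, 0, R1, (0, 1))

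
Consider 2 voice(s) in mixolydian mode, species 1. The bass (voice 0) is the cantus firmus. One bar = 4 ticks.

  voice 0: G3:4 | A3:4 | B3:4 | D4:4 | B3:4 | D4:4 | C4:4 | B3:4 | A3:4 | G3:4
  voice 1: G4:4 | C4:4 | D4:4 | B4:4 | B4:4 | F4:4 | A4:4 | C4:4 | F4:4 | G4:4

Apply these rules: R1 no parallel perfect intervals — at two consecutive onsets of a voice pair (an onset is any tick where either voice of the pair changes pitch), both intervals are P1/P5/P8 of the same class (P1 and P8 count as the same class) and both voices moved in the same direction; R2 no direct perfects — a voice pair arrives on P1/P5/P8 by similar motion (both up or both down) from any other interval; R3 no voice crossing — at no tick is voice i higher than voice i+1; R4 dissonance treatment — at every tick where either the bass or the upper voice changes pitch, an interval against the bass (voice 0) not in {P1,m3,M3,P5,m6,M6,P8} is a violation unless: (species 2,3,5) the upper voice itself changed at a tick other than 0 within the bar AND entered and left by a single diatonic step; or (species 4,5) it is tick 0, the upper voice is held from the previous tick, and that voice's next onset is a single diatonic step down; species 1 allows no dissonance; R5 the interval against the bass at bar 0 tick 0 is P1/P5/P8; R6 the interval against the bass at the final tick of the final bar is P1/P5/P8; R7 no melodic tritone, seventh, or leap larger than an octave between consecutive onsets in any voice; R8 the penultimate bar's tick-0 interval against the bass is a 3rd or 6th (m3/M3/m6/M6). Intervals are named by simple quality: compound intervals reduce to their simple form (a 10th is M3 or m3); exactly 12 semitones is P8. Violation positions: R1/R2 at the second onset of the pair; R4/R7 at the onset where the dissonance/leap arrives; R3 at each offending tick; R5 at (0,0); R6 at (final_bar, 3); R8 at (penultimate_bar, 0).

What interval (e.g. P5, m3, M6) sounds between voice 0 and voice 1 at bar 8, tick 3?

m6

voice 0=A3 voice 1=F4 -> m6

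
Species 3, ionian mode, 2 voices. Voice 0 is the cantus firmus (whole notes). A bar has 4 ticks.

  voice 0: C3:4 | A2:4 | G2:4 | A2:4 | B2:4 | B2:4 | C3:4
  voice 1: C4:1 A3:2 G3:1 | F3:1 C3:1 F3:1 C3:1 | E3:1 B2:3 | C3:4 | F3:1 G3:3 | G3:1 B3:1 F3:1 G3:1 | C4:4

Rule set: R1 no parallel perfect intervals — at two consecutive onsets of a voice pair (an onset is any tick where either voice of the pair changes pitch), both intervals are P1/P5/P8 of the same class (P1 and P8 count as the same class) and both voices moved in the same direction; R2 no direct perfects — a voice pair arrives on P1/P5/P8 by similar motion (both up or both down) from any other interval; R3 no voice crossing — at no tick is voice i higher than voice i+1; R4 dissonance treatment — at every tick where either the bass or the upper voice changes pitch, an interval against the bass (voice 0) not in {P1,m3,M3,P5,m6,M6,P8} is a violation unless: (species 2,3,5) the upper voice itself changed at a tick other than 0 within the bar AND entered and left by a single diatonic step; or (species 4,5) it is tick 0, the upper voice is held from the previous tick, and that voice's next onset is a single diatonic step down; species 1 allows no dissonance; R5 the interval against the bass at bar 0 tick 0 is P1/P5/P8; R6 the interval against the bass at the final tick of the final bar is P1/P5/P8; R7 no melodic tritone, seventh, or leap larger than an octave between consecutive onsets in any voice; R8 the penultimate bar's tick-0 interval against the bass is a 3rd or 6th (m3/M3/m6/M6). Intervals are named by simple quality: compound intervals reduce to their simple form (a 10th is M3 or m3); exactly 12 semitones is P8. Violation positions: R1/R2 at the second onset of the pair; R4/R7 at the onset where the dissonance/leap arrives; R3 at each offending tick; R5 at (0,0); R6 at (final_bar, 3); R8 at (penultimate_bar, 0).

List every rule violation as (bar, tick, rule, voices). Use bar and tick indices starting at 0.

(4, 0, R4, (0, 1))
(5, 2, R4, (0, 1))
(5, 2, R7, (1,))
(6, 0, R2, (0, 1))

bar 0: v0=C3 v1=C4 downbeat P8
bar 1: v0=A2 v1=F3 downbeat m6
bar 2: v0=G2 v1=E3 downbeat M6
bar 3: v0=A2 v1=C3 downbeat m3
bar 4: v0=B2 v1=F3 downbeat TT
bar 5: v0=B2 v1=G3 downbeat m6
bar 6: v0=C3 v1=C4 downbeat P8
  -> R4 @ bar 4 tick 0 v(0, 1): B2/F3 TT untreated
  -> R4 @ bar 5 tick 2 v(0, 1): B2/F3 TT untreated
  -> R7 @ bar 5 tick 2 v(1,): B3->F3 leap 6st
  -> R2 @ bar 6 tick 0 v(0, 1): B2/G3 m6 -> C3/C4 P8 similar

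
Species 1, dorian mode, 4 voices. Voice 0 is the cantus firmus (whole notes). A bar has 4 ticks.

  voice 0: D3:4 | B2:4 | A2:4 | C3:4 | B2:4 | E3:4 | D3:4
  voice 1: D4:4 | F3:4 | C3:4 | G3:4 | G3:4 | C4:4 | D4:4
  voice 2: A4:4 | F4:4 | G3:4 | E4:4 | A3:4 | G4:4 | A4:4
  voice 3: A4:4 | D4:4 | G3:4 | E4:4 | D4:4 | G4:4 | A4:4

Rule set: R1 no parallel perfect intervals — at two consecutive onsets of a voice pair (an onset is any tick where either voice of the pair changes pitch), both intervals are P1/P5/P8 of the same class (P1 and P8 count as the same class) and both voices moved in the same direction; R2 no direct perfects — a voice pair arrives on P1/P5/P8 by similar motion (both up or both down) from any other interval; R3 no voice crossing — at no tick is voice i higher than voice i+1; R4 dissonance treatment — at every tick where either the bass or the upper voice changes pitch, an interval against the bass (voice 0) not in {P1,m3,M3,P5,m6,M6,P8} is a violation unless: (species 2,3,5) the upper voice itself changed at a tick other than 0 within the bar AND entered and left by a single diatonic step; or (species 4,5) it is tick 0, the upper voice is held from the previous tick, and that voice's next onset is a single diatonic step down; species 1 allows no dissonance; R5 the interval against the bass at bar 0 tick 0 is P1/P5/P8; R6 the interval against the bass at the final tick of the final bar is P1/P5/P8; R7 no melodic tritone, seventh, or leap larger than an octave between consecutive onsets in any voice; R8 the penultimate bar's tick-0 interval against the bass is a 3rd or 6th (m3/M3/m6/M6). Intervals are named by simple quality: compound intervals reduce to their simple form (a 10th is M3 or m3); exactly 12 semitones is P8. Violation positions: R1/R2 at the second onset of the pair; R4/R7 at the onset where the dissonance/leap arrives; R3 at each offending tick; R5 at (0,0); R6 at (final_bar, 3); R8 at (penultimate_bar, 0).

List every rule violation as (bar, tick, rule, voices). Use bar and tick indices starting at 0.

bar 0: v0=D3 v1=D4 v2=A4 v3=A4 downbeat P5
bar 1: v0=B2 v1=F3 v2=F4 v3=D4 downbeat m3
bar 2: v0=A2 v1=C3 v2=G3 v3=G3 downbeat m7
bar 3: v0=C3 v1=G3 v2=E4 v3=E4 downbeat M3
bar 4: v0=B2 v1=G3 v2=A3 v3=D4 downbeat m3
bar 5: v0=E3 v1=C4 v2=G4 v3=G4 downbeat m3
bar 6: v0=D3 v1=D4 v2=A4 v3=A4 downbeat P5
  -> R2 @ bar 1 tick 0 v(1, 2): D4/A4 P5 -> F3/F4 P8 similar
  -> R3 @ bar 1 tick 0 v(2, 3): F4 above D4
  -> R4 @ bar 1 tick 0 v(0, 1): B2/F3 TT untreated
  -> R4 @ bar 1 tick 0 v(0, 2): B2/F4 TT untreated
  -> R3 @ bar 1 tick 1 v(2, 3): F4 above D4
  -> R3 @ bar 1 tick 2 v(2, 3): F4 above D4
  -> R3 @ bar 1 tick 3 v(2, 3): F4 above D4
  -> R2 @ bar 2 tick 0 v(1, 2): F3/F4 P8 -> C3/G3 P5 similar
  -> R2 @ bar 2 tick 0 v(1, 3): F3/D4 M6 -> C3/G3 P5 similar
  -> R2 @ bar 2 tick 0 v(2, 3): F4/D4 m3 -> G3/G3 P1 similar
  -> R4 @ bar 2 tick 0 v(0, 2): A2/G3 m7 untreated
  -> R4 @ bar 2 tick 0 v(0, 3): A2/G3 m7 untreated
  -> R7 @ bar 2 tick 0 v(2,): F4->G3 leap 10st
  -> R1 @ bar 3 tick 0 v(2, 3): G3/G3 P1 -> E4/E4 P1 similar
  -> R2 @ bar 3 tick 0 v(0, 1): A2/C3 m3 -> C3/G3 P5 similar
  -> R4 @ bar 4 tick 0 v(0, 2): B2/A3 m7 untreated
  -> R1 @ bar 5 tick 0 v(1, 3): G3/D4 P5 -> C4/G4 P5 similar
  -> R2 @ bar 5 tick 0 v(1, 2): G3/A3 M2 -> C4/G4 P5 similar
  -> R2 @ bar 5 tick 0 v(2, 3): A3/D4 P4 -> G4/G4 P1 similar
  -> R7 @ bar 5 tick 0 v(2,): A3->G4 leap 10st
  -> R1 @ bar 6 tick 0 v(1, 2): C4/G4 P5 -> D4/A4 P5 similar
  -> R1 @ bar 6 tick 0 v(1, 3): C4/G4 P5 -> D4/A4 P5 similar
  -> R1 @ bar 6 tick 0 v(2, 3): G4/G4 P1 -> A4/A4 P1 similar

(1, 0, R2, (1, 2))
(1, 0, R3, (2, 3))
(1, 0, R4, (0, 1))
(1, 0, R4, (0, 2))
(1, 1, R3, (2, 3))
(1, 2, R3, (2, 3))
(1, 3, R3, (2, 3))
(2, 0, R2, (1, 2))
(2, 0, R2, (1, 3))
(2, 0, R2, (2, 3))
(2, 0, R4, (0, 2))
(2, 0, R4, (0, 3))
(2, 0, R7, (2,))
(3, 0, R1, (2, 3))
(3, 0, R2, (0, 1))
(4, 0, R4, (0, 2))
(5, 0, R1, (1, 3))
(5, 0, R2, (1, 2))
(5, 0, R2, (2, 3))
(5, 0, R7, (2,))
(6, 0, R1, (1, 2))
(6, 0, R1, (1, 3))
(6, 0, R1, (2, 3))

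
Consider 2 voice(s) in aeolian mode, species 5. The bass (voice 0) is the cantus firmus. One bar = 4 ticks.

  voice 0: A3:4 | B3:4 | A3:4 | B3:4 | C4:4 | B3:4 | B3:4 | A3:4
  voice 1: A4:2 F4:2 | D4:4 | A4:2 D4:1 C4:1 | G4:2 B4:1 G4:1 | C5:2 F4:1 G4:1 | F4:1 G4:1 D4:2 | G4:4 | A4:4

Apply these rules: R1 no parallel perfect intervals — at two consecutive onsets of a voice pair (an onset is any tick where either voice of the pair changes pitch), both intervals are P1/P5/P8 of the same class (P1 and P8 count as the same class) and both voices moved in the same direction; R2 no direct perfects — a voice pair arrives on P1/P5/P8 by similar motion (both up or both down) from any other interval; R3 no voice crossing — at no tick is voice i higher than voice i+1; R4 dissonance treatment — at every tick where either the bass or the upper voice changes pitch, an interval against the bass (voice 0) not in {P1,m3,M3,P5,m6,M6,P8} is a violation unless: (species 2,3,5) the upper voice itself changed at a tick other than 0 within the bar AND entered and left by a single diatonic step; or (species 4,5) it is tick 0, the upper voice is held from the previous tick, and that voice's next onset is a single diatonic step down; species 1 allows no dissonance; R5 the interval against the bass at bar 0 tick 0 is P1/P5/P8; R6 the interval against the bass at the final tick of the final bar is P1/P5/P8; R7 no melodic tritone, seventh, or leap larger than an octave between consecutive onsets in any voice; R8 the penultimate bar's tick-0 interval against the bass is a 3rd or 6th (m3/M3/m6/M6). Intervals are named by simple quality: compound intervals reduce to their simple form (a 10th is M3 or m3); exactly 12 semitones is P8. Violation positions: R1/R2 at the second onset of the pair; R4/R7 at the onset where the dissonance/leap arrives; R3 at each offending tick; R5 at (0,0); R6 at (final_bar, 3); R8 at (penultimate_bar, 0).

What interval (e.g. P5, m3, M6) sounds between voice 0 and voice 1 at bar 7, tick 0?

P8

voice 0=A3 voice 1=A4 -> P8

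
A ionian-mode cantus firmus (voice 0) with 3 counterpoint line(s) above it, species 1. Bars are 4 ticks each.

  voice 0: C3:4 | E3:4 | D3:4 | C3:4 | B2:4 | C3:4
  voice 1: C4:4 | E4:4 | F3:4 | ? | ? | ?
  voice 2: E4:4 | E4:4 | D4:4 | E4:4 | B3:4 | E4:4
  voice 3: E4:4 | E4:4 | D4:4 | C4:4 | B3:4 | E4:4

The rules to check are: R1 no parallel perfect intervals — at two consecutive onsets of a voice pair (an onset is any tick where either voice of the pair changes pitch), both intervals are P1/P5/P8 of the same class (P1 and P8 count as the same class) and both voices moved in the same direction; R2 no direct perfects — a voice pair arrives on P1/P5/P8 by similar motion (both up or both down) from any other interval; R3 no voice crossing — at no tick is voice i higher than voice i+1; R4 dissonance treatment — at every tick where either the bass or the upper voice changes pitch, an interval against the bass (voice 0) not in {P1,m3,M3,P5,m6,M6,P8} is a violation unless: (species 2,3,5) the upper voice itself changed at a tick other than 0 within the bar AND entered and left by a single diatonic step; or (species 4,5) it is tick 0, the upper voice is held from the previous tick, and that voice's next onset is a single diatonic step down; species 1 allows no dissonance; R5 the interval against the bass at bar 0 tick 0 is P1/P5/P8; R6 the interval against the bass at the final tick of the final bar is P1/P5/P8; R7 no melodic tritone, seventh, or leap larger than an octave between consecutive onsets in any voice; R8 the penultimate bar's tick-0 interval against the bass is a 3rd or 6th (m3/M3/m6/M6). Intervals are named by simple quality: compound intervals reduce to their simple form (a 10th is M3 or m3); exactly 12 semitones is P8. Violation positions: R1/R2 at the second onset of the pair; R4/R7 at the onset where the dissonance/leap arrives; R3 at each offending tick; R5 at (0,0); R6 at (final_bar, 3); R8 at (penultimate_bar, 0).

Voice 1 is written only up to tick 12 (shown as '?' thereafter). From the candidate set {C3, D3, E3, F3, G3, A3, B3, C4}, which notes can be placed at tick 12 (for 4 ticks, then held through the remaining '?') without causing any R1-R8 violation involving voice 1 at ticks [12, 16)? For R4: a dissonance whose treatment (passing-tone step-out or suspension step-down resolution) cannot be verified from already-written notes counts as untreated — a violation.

C3: violates R2
D3: violates R4
E3: legal
F3: violates R4
G3: legal
A3: violates R2
B3: violates R4,R7
C4: legal

{C4, E3, G3}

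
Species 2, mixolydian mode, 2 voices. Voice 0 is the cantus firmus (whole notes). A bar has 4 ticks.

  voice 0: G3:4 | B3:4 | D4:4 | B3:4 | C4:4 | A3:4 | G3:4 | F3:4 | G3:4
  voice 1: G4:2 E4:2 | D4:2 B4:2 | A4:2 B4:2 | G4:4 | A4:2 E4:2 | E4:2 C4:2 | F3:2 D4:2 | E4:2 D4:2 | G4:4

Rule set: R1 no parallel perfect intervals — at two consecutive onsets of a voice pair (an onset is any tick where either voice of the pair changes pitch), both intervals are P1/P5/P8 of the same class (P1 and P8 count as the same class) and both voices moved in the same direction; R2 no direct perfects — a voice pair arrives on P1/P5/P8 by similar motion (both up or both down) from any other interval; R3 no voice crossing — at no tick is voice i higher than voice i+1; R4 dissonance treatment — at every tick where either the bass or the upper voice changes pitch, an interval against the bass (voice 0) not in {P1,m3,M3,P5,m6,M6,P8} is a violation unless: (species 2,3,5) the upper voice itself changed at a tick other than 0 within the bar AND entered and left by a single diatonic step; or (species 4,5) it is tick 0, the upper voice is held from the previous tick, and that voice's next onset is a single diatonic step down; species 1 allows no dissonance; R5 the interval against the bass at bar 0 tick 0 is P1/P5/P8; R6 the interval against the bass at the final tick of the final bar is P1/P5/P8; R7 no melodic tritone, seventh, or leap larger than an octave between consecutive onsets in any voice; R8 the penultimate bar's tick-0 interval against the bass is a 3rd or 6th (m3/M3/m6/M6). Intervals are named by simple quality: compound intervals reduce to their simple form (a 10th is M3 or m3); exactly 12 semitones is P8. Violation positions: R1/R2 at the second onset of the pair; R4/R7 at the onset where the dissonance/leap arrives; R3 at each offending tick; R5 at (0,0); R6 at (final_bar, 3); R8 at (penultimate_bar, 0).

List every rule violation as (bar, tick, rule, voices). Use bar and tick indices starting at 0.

(6, 0, R3, (0, 1))
(6, 0, R4, (0, 1))
(6, 1, R3, (0, 1))
(7, 0, R4, (0, 1))
(7, 0, R8, (0, 1))
(8, 0, R2, (0, 1))

bar 0: v0=G3 v1=G4 downbeat P8
bar 1: v0=B3 v1=D4 downbeat m3
bar 2: v0=D4 v1=A4 downbeat P5
bar 3: v0=B3 v1=G4 downbeat m6
bar 4: v0=C4 v1=A4 downbeat M6
bar 5: v0=A3 v1=E4 downbeat P5
bar 6: v0=G3 v1=F3 downbeat M2
bar 7: v0=F3 v1=E4 downbeat M7
bar 8: v0=G3 v1=G4 downbeat P8
  -> R3 @ bar 6 tick 0 v(0, 1): G3 above F3
  -> R4 @ bar 6 tick 0 v(0, 1): G3/F3 M2 untreated
  -> R3 @ bar 6 tick 1 v(0, 1): G3 above F3
  -> R4 @ bar 7 tick 0 v(0, 1): F3/E4 M7 untreated
  -> R8 @ bar 7 tick 0 v(0, 1): penult M7 not 3rd/6th
  -> R2 @ bar 8 tick 0 v(0, 1): F3/D4 M6 -> G3/G4 P8 similar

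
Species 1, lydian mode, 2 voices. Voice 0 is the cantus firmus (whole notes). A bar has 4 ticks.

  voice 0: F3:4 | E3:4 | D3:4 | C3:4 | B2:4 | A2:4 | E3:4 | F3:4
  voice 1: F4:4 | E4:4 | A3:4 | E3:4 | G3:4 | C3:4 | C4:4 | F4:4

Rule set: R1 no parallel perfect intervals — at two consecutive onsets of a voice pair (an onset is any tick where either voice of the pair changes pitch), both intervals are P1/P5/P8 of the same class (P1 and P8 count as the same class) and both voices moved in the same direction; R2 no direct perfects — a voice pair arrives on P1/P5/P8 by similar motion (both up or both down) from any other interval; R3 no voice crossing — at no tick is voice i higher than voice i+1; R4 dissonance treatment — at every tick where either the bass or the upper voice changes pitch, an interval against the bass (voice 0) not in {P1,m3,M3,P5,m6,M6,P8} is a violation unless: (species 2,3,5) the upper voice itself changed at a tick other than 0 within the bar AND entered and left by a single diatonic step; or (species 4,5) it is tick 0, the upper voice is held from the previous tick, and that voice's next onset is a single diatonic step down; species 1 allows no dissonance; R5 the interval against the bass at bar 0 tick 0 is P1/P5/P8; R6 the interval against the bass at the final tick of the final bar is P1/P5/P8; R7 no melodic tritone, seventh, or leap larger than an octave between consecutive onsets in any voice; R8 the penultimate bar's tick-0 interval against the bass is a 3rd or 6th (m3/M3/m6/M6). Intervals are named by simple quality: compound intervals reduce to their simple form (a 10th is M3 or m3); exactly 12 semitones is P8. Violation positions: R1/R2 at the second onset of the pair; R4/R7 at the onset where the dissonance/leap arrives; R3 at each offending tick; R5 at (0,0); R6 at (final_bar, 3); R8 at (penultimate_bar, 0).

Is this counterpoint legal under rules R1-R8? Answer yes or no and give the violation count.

bar 0: v0=F3 v1=F4 (P8)
bar 1: v0=E3 v1=E4 (P8)
bar 2: v0=D3 v1=A3 (P5)
bar 3: v0=C3 v1=E3 (M3)
bar 4: v0=B2 v1=G3 (m6)
bar 5: v0=A2 v1=C3 (m3)
bar 6: v0=E3 v1=C4 (m6)
bar 7: v0=F3 v1=F4 (P8)
  R1 @ bar1.0: F3/F4 P8 -> E3/E4 P8 similar
  R2 @ bar2.0: E3/E4 P8 -> D3/A3 P5 similar
  R2 @ bar7.0: E3/C4 m6 -> F3/F4 P8 similar

No (3 violations)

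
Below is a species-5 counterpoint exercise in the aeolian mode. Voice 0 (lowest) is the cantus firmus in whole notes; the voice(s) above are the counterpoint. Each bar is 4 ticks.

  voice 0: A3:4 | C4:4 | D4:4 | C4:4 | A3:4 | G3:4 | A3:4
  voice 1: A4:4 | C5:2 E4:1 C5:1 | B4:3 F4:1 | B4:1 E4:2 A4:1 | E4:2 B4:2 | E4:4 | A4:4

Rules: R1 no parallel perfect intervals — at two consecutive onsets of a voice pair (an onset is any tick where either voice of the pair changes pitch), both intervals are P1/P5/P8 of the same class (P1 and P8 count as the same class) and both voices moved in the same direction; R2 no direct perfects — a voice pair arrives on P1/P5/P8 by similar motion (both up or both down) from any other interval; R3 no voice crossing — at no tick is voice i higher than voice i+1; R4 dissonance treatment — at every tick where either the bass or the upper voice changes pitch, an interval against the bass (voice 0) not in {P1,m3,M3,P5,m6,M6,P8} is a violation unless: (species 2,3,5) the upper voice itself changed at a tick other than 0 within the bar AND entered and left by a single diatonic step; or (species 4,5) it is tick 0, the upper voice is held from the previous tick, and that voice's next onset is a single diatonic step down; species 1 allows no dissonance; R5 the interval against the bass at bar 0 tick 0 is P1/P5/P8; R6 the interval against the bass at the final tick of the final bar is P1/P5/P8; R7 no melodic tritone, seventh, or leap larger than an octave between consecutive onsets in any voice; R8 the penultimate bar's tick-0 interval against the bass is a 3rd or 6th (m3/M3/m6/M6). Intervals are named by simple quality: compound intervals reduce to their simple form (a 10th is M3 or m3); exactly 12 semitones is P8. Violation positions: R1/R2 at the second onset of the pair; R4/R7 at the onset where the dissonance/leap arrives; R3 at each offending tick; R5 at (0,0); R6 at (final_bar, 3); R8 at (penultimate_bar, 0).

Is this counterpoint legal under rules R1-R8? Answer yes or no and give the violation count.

No (7 violations)

bar 0: v0=A3 v1=A4 (P8)
bar 1: v0=C4 v1=C5 (P8)
bar 2: v0=D4 v1=B4 (M6)
bar 3: v0=C4 v1=B4 (M7)
bar 4: v0=A3 v1=E4 (P5)
bar 5: v0=G3 v1=E4 (M6)
bar 6: v0=A3 v1=A4 (P8)
  R1 @ bar1.0: A3/A4 P8 -> C4/C5 P8 similar
  R7 @ bar2.3: B4->F4 leap 6st
  R4 @ bar3.0: C4/B4 M7 untreated
  R7 @ bar3.0: F4->B4 leap 6st
  R2 @ bar4.0: C4/A4 M6 -> A3/E4 P5 similar
  R4 @ bar4.2: A3/B4 M2 untreated
  R2 @ bar6.0: G3/E4 M6 -> A3/A4 P8 similar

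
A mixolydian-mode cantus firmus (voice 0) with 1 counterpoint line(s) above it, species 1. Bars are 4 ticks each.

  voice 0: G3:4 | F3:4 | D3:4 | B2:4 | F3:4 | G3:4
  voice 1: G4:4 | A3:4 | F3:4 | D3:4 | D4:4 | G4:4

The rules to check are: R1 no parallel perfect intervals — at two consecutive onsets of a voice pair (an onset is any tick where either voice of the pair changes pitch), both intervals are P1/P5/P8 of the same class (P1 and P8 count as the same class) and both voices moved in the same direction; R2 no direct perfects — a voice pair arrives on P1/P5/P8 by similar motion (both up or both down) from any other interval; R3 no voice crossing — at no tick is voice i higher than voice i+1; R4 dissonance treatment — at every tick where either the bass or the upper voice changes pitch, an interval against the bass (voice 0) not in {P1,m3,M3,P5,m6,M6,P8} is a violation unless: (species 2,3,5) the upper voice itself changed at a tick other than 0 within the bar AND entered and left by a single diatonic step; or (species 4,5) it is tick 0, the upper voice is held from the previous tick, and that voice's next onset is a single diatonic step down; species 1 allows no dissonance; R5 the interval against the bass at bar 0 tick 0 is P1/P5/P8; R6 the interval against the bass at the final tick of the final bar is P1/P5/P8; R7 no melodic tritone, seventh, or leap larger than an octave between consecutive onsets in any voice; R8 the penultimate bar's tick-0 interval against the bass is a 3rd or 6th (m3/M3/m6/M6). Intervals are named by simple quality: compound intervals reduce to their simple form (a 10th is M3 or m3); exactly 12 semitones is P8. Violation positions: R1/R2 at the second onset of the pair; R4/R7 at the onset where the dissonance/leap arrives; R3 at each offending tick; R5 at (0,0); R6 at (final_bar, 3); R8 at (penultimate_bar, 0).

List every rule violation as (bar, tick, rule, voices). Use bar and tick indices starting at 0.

bar 0: v0=G3 v1=G4 downbeat P8
bar 1: v0=F3 v1=A3 downbeat M3
bar 2: v0=D3 v1=F3 downbeat m3
bar 3: v0=B2 v1=D3 downbeat m3
bar 4: v0=F3 v1=D4 downbeat M6
bar 5: v0=G3 v1=G4 downbeat P8
  -> R7 @ bar 1 tick 0 v(1,): G4->A3 leap 10st
  -> R7 @ bar 4 tick 0 v(0,): B2->F3 leap 6st
  -> R2 @ bar 5 tick 0 v(0, 1): F3/D4 M6 -> G3/G4 P8 similar

(1, 0, R7, (1,))
(4, 0, R7, (0,))
(5, 0, R2, (0, 1))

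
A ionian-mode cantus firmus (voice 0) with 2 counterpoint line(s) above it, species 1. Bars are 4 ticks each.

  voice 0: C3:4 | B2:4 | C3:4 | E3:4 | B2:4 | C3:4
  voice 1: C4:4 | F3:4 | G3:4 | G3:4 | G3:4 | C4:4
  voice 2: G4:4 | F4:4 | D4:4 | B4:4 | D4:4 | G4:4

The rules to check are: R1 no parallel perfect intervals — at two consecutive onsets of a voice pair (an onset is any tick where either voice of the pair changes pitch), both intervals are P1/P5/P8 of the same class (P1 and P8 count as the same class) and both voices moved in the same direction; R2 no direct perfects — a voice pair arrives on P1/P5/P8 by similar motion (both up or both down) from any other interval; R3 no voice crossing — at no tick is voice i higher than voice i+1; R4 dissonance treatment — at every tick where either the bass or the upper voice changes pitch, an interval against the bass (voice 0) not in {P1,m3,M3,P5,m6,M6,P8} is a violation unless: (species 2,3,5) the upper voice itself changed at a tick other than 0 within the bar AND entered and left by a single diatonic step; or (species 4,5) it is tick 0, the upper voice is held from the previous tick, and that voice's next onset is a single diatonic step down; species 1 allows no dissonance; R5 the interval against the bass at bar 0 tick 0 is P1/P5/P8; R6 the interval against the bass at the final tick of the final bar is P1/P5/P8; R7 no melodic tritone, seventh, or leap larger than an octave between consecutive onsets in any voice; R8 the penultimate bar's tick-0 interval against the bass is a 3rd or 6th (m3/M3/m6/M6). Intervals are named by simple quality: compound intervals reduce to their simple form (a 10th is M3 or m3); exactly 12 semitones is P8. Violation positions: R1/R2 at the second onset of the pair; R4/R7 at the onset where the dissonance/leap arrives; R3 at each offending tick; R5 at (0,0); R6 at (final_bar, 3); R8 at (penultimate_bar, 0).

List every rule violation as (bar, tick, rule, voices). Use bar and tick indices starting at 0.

bar 0: v0=C3 v1=C4 v2=G4 downbeat P5
bar 1: v0=B2 v1=F3 v2=F4 downbeat TT
bar 2: v0=C3 v1=G3 v2=D4 downbeat M2
bar 3: v0=E3 v1=G3 v2=B4 downbeat P5
bar 4: v0=B2 v1=G3 v2=D4 downbeat m3
bar 5: v0=C3 v1=C4 v2=G4 downbeat P5
  -> R2 @ bar 1 tick 0 v(1, 2): C4/G4 P5 -> F3/F4 P8 similar
  -> R4 @ bar 1 tick 0 v(0, 1): B2/F3 TT untreated
  -> R4 @ bar 1 tick 0 v(0, 2): B2/F4 TT untreated
  -> R2 @ bar 2 tick 0 v(0, 1): B2/F3 TT -> C3/G3 P5 similar
  -> R4 @ bar 2 tick 0 v(0, 2): C3/D4 M2 untreated
  -> R2 @ bar 3 tick 0 v(0, 2): C3/D4 M2 -> E3/B4 P5 similar
  -> R1 @ bar 5 tick 0 v(1, 2): G3/D4 P5 -> C4/G4 P5 similar
  -> R2 @ bar 5 tick 0 v(0, 1): B2/G3 m6 -> C3/C4 P8 similar
  -> R2 @ bar 5 tick 0 v(0, 2): B2/D4 m3 -> C3/G4 P5 similar

(1, 0, R2, (1, 2))
(1, 0, R4, (0, 1))
(1, 0, R4, (0, 2))
(2, 0, R2, (0, 1))
(2, 0, R4, (0, 2))
(3, 0, R2, (0, 2))
(5, 0, R1, (1, 2))
(5, 0, R2, (0, 1))
(5, 0, R2, (0, 2))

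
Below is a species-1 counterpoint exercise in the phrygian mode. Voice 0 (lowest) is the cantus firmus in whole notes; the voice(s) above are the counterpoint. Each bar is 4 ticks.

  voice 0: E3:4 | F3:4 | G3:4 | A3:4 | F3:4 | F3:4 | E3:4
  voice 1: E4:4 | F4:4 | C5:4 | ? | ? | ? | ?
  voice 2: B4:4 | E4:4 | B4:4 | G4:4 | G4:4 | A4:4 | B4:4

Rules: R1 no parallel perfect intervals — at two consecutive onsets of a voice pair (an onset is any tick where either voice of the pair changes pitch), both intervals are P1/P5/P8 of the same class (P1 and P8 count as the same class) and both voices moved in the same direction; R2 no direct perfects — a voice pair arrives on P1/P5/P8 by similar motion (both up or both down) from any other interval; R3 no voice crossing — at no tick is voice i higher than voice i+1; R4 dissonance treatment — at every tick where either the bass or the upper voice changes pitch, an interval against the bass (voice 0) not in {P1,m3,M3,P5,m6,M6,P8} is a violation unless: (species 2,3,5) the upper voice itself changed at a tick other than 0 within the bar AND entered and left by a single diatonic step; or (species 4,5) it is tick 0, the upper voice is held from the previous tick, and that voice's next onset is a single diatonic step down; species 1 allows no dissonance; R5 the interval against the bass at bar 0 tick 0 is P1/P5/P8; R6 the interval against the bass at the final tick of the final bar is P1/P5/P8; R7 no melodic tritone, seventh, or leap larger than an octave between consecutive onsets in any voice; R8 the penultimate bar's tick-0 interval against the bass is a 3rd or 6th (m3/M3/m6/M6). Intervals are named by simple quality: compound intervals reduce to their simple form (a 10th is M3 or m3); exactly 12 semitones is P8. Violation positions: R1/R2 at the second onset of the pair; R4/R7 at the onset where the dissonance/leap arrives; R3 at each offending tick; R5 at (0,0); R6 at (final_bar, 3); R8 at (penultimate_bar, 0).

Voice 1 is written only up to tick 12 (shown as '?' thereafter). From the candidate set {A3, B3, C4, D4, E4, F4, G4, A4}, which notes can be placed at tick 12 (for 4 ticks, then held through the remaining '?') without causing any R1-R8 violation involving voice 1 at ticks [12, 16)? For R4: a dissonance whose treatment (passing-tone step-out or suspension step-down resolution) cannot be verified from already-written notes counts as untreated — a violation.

{E4, F4}

A3: violates R7
B3: violates R4,R7
C4: violates R2
D4: violates R4,R7
E4: legal
F4: legal
G4: violates R2,R4
A4: violates R3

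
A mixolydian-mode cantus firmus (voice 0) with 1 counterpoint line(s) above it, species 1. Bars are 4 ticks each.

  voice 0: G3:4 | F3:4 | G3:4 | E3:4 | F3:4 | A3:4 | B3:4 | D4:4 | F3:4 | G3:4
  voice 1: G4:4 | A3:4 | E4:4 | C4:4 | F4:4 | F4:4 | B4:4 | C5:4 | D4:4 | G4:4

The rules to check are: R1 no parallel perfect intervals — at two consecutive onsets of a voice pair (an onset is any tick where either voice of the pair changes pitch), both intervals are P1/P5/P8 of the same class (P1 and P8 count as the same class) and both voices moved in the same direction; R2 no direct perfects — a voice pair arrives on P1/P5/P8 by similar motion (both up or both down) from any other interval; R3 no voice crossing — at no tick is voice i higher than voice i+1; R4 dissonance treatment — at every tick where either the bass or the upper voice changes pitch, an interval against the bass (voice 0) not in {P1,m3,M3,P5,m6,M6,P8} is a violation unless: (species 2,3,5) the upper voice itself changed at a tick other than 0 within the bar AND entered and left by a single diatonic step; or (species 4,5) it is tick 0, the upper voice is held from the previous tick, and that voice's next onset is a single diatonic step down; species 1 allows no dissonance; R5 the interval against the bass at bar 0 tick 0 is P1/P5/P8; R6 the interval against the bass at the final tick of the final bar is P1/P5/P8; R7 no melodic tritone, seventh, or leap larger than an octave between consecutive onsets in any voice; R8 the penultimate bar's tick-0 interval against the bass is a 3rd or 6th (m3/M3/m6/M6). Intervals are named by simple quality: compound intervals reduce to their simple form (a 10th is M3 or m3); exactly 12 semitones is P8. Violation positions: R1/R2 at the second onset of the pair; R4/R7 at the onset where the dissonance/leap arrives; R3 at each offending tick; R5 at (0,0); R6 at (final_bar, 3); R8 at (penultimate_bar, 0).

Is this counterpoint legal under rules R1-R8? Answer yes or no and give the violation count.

No (7 violations)

bar 0: v0=G3 v1=G4 (P8)
bar 1: v0=F3 v1=A3 (M3)
bar 2: v0=G3 v1=E4 (M6)
bar 3: v0=E3 v1=C4 (m6)
bar 4: v0=F3 v1=F4 (P8)
bar 5: v0=A3 v1=F4 (m6)
bar 6: v0=B3 v1=B4 (P8)
bar 7: v0=D4 v1=C5 (m7)
bar 8: v0=F3 v1=D4 (M6)
bar 9: v0=G3 v1=G4 (P8)
  R7 @ bar1.0: G4->A3 leap 10st
  R2 @ bar4.0: E3/C4 m6 -> F3/F4 P8 similar
  R2 @ bar6.0: A3/F4 m6 -> B3/B4 P8 similar
  R7 @ bar6.0: F4->B4 leap 6st
  R4 @ bar7.0: D4/C5 m7 untreated
  R7 @ bar8.0: C5->D4 leap 10st
  R2 @ bar9.0: F3/D4 M6 -> G3/G4 P8 similar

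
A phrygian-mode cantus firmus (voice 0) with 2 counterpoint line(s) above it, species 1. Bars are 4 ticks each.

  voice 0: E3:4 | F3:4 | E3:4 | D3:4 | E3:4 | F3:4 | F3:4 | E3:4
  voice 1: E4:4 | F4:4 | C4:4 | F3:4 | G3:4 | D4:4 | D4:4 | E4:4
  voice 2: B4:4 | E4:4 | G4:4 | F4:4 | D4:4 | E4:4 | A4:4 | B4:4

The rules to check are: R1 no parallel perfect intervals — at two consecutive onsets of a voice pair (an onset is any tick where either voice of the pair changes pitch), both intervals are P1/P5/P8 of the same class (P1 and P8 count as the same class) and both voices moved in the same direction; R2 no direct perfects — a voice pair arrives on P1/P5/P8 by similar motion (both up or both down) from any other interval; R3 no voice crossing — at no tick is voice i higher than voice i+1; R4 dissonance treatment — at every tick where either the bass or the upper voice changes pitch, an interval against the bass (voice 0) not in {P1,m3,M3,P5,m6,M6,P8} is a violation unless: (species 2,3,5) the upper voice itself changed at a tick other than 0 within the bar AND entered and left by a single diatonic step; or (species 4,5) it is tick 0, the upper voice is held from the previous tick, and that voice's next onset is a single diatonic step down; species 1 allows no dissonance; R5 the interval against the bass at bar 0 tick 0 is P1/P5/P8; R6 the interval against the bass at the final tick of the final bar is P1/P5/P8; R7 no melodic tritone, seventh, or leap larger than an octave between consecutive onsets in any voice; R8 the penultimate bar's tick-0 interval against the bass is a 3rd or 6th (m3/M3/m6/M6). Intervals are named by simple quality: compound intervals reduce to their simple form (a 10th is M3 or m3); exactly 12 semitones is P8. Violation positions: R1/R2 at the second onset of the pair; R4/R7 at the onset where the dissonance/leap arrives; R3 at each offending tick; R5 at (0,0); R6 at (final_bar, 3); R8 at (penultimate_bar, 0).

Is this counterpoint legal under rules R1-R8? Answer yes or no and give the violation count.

No (10 violations)

bar 0: v0=E3 v1=E4 v2=B4 (P5)
bar 1: v0=F3 v1=F4 v2=E4 (M7)
bar 2: v0=E3 v1=C4 v2=G4 (m3)
bar 3: v0=D3 v1=F3 v2=F4 (m3)
bar 4: v0=E3 v1=G3 v2=D4 (m7)
bar 5: v0=F3 v1=D4 v2=E4 (M7)
bar 6: v0=F3 v1=D4 v2=A4 (M3)
bar 7: v0=E3 v1=E4 v2=B4 (P5)
  R1 @ bar1.0: E3/E4 P8 -> F3/F4 P8 similar
  R3 @ bar1.0: F4 above E4
  R4 @ bar1.0: F3/E4 M7 untreated
  R3 @ bar1.1: F4 above E4
  R3 @ bar1.2: F4 above E4
  R3 @ bar1.3: F4 above E4
  R2 @ bar3.0: C4/G4 P5 -> F3/F4 P8 similar
  R4 @ bar4.0: E3/D4 m7 untreated
  R4 @ bar5.0: F3/E4 M7 untreated
  R1 @ bar7.0: D4/A4 P5 -> E4/B4 P5 similar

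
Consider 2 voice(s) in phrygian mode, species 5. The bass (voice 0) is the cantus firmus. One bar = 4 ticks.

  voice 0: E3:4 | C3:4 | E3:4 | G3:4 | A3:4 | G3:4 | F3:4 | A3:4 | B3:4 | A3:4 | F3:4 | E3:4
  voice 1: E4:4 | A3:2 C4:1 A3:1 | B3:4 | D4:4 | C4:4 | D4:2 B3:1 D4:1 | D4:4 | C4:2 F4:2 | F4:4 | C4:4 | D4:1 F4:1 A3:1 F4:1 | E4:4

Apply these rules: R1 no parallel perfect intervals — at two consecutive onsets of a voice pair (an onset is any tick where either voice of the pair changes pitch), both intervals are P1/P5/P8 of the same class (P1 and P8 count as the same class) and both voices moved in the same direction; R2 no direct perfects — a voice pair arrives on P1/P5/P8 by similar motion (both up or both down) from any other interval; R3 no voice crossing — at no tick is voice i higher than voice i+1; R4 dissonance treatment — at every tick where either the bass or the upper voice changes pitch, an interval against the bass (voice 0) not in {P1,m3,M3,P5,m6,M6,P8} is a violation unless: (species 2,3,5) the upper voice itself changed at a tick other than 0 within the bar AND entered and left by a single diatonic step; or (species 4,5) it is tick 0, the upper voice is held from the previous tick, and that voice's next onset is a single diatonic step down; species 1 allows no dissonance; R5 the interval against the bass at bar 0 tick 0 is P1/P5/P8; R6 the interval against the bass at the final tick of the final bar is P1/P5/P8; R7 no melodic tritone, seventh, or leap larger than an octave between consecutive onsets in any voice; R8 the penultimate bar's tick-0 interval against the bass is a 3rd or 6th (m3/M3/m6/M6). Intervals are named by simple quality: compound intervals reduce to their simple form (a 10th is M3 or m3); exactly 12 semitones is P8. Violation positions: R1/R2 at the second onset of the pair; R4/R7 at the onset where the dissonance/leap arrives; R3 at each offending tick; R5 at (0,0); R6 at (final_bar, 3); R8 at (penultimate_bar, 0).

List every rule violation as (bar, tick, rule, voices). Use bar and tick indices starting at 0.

(2, 0, R2, (0, 1))
(3, 0, R1, (0, 1))
(8, 0, R4, (0, 1))
(11, 0, R1, (0, 1))

bar 0: v0=E3 v1=E4 downbeat P8
bar 1: v0=C3 v1=A3 downbeat M6
bar 2: v0=E3 v1=B3 downbeat P5
bar 3: v0=G3 v1=D4 downbeat P5
bar 4: v0=A3 v1=C4 downbeat m3
bar 5: v0=G3 v1=D4 downbeat P5
bar 6: v0=F3 v1=D4 downbeat M6
bar 7: v0=A3 v1=C4 downbeat m3
bar 8: v0=B3 v1=F4 downbeat TT
bar 9: v0=A3 v1=C4 downbeat m3
bar 10: v0=F3 v1=D4 downbeat M6
bar 11: v0=E3 v1=E4 downbeat P8
  -> R2 @ bar 2 tick 0 v(0, 1): C3/A3 M6 -> E3/B3 P5 similar
  -> R1 @ bar 3 tick 0 v(0, 1): E3/B3 P5 -> G3/D4 P5 similar
  -> R4 @ bar 8 tick 0 v(0, 1): B3/F4 TT untreated
  -> R1 @ bar 11 tick 0 v(0, 1): F3/F4 P8 -> E3/E4 P8 similar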